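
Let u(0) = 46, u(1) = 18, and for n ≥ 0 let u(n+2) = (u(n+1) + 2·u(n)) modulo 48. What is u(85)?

We have u(0) = 46; u(1) = 18; u(2) = 14; u(3) = 2; u(4) = 30; u(5) = 34; u(6) = 46; u(7) = 18.
The sequence repeats with period 6.
So u(85) = u(0 + ((85-0) mod 6)) = u(1) = 18.

18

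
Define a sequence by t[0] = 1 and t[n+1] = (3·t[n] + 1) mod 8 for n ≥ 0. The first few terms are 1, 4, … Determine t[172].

1

Computing terms: t[0] = 1,  t[1] = 4,  t[2] = 5,  t[3] = 0,  t[4] = 1.
Since t[4] = t[0] = 1, the sequence is periodic with period 4.
(172 - 0) mod 4 = 0, so t[172] = t[0] = 1.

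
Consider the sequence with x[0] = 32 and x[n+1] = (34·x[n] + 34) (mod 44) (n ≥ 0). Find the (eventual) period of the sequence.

Computing terms: x[0] = 32,  x[1] = 22,  x[2] = 34,  x[3] = 2,  x[4] = 14,  x[5] = 26,  x[6] = 38,  x[7] = 6,  x[8] = 18,  x[9] = 30,  x[10] = 42,  x[11] = 10,  x[12] = 22.
Since x[12] = x[1] = 22, the sequence is eventually periodic: after a pre-period of length 1 it cycles with period 11.

11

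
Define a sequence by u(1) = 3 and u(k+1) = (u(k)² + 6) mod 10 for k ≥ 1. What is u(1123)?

7

We have u(1) = 3,  u(2) = 5,  u(3) = 1,  u(4) = 7,  u(5) = 5.
Since u(5) = u(2) = 5, the sequence is eventually periodic: after a pre-period of length 1 it cycles with period 3.
For k ≥ 2, u(k) depends only on (k - 2) mod 3. (1123 - 2) mod 3 = 2, so u(1123) = u(4) = 7.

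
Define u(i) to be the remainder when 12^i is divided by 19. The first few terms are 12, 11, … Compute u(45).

u(1) = 12; u(2) = 11; u(3) = 18; u(4) = 7; u(5) = 8; u(6) = 1; u(7) = 12.
The sequence repeats with period 6.
So u(45) = u(1 + ((45-1) mod 6)) = u(3) = 18.

18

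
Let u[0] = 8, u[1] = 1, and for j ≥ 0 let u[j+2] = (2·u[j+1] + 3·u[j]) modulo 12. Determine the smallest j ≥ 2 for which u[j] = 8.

4

Computing terms: u[0] = 8; u[1] = 1; u[2] = 2; u[3] = 7; u[4] = 8; u[5] = 1.
The sequence repeats with period 4.
The value 8 next appears (with j ≥ 2) at u[4].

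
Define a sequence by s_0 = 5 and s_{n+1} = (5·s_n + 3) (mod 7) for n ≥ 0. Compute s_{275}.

s_0 = 5, s_1 = 0, s_2 = 3, s_3 = 4, s_4 = 2, s_5 = 6, s_6 = 5.
Since s_6 = s_0 = 5, the sequence is periodic with period 6.
So s_{275} = s_{0 + ((275-0) mod 6)} = s_5 = 6.

6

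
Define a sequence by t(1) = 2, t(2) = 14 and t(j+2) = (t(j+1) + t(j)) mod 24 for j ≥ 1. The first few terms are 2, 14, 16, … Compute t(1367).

Listing terms: t(1) = 2,  t(2) = 14,  t(3) = 16,  t(4) = 6,  t(5) = 22,  t(6) = 4,  t(7) = 2,  t(8) = 6,  t(9) = 8,  t(10) = 14,  t(11) = 22,  t(12) = 12,  t(13) = 10,  t(14) = 22,  t(15) = 8,  t(16) = 6,  t(17) = 14,  t(18) = 20,  t(19) = 10,  t(20) = 6,  t(21) = 16,  t(22) = 22,  t(23) = 14,  t(24) = 12,  t(25) = 2,  t(26) = 14.
The sequence repeats with period 24.
(1367 - 1) mod 24 = 22, so t(1367) = t(23) = 14.

14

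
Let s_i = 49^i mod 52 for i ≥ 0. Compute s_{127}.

Listing terms: s_0 = 1,  s_1 = 49,  s_2 = 9,  s_3 = 25,  s_4 = 29,  s_5 = 17,  s_6 = 1.
The sequence repeats with period 6.
(127 - 0) mod 6 = 1, so s_{127} = s_1 = 49.

49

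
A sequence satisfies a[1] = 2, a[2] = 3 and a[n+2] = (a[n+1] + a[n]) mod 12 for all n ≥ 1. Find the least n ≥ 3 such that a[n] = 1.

5

Listing terms: a[1] = 2, a[2] = 3, a[3] = 5, a[4] = 8, a[5] = 1, a[6] = 9, a[7] = 10, a[8] = 7, a[9] = 5, a[10] = 0, a[11] = 5, a[12] = 5, a[13] = 10, a[14] = 3, a[15] = 1, a[16] = 4, a[17] = 5, a[18] = 9, a[19] = 2, a[20] = 11, a[21] = 1, a[22] = 0, a[23] = 1, a[24] = 1, a[25] = 2, a[26] = 3.
The sequence repeats with period 24.
The value 1 first appears (with n ≥ 3) at a[5].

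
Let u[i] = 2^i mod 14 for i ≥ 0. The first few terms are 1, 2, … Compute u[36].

8

u[0] = 1, u[1] = 2, u[2] = 4, u[3] = 8, u[4] = 2.
Since u[4] = u[1] = 2, the sequence is eventually periodic: after a pre-period of length 1 it cycles with period 3.
For i ≥ 1, u[i] depends only on (i - 1) mod 3. (36 - 1) mod 3 = 2, so u[36] = u[3] = 8.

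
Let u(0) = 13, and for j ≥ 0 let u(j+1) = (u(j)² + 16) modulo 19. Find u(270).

We have u(0) = 13; u(1) = 14; u(2) = 3; u(3) = 6; u(4) = 14.
Since u(4) = u(1) = 14, the sequence is eventually periodic: after a pre-period of length 1 it cycles with period 3.
For j ≥ 1, u(j) depends only on (j - 1) mod 3. (270 - 1) mod 3 = 2, so u(270) = u(3) = 6.

6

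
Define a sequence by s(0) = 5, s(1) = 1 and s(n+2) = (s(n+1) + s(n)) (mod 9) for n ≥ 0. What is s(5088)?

5

We have s(0) = 5, s(1) = 1, s(2) = 6, s(3) = 7, s(4) = 4, s(5) = 2, s(6) = 6, s(7) = 8, s(8) = 5, s(9) = 4, s(10) = 0, s(11) = 4, s(12) = 4, s(13) = 8, s(14) = 3, s(15) = 2, s(16) = 5, s(17) = 7, s(18) = 3, s(19) = 1, s(20) = 4, s(21) = 5, s(22) = 0, s(23) = 5, s(24) = 5, s(25) = 1.
The sequence repeats with period 24.
So s(5088) = s(0 + ((5088-0) mod 24)) = s(0) = 5.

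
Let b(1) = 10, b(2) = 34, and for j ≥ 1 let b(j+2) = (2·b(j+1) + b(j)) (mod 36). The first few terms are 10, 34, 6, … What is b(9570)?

10

We have b(1) = 10; b(2) = 34; b(3) = 6; b(4) = 10; b(5) = 26; b(6) = 26; b(7) = 6; b(8) = 2; b(9) = 10; b(10) = 22; b(11) = 18; b(12) = 22; b(13) = 26; b(14) = 2; b(15) = 30; b(16) = 26; b(17) = 10; b(18) = 10; b(19) = 30; b(20) = 34; b(21) = 26; b(22) = 14; b(23) = 18; b(24) = 14; b(25) = 10; b(26) = 34.
The sequence repeats with period 24.
(9570 - 1) mod 24 = 17, so b(9570) = b(18) = 10.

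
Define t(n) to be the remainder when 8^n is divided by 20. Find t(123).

12

We have t(0) = 1; t(1) = 8; t(2) = 4; t(3) = 12; t(4) = 16; t(5) = 8.
Since t(5) = t(1) = 8, the sequence is eventually periodic: after a pre-period of length 1 it cycles with period 4.
For n ≥ 1, t(n) depends only on (n - 1) mod 4. (123 - 1) mod 4 = 2, so t(123) = t(3) = 12.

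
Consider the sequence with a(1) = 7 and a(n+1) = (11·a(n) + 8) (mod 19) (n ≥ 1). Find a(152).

9

We have a(1) = 7; a(2) = 9; a(3) = 12; a(4) = 7.
Since a(4) = a(1) = 7, the sequence is periodic with period 3.
(152 - 1) mod 3 = 1, so a(152) = a(2) = 9.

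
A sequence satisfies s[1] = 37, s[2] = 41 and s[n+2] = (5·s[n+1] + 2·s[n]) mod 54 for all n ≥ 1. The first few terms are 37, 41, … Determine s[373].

We have s[1] = 37, s[2] = 41, s[3] = 9, s[4] = 19, s[5] = 5, s[6] = 9, s[7] = 1, s[8] = 23, s[9] = 9, s[10] = 37, s[11] = 41.
Since (s[10], s[11]) = (s[1], s[2]) = (37, 41) (two consecutive terms determine the rest), the sequence is periodic with period 9.
(373 - 1) mod 9 = 3, so s[373] = s[4] = 19.

19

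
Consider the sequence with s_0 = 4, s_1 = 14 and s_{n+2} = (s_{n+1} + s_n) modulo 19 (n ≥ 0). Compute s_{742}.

Computing terms: s_0 = 4; s_1 = 14; s_2 = 18; s_3 = 13; s_4 = 12; s_5 = 6; s_6 = 18; s_7 = 5; s_8 = 4; s_9 = 9; s_{10} = 13; s_{11} = 3; s_{12} = 16; s_{13} = 0; s_{14} = 16; s_{15} = 16; s_{16} = 13; s_{17} = 10; s_{18} = 4; s_{19} = 14.
The sequence repeats with period 18.
So s_{742} = s_{0 + ((742-0) mod 18)} = s_4 = 12.

12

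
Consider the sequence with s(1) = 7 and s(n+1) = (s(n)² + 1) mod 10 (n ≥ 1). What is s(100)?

2

Computing terms: s(1) = 7, s(2) = 0, s(3) = 1, s(4) = 2, s(5) = 5, s(6) = 6, s(7) = 7.
The sequence repeats with period 6.
So s(100) = s(1 + ((100-1) mod 6)) = s(4) = 2.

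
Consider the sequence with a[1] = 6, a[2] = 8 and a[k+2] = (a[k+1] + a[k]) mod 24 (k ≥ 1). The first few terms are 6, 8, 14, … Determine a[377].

Listing terms: a[1] = 6, a[2] = 8, a[3] = 14, a[4] = 22, a[5] = 12, a[6] = 10, a[7] = 22, a[8] = 8, a[9] = 6, a[10] = 14, a[11] = 20, a[12] = 10, a[13] = 6, a[14] = 16, a[15] = 22, a[16] = 14, a[17] = 12, a[18] = 2, a[19] = 14, a[20] = 16, a[21] = 6, a[22] = 22, a[23] = 4, a[24] = 2, a[25] = 6, a[26] = 8.
The sequence repeats with period 24.
(377 - 1) mod 24 = 16, so a[377] = a[17] = 12.

12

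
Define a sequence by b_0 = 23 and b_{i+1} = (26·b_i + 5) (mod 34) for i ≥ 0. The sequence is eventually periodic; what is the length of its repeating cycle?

8

Computing terms: b_0 = 23; b_1 = 25; b_2 = 9; b_3 = 1; b_4 = 31; b_5 = 29; b_6 = 11; b_7 = 19; b_8 = 23.
Since b_8 = b_0 = 23, the sequence is periodic with period 8.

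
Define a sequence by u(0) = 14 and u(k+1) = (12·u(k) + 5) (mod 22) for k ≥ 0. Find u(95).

Computing terms: u(0) = 14; u(1) = 19; u(2) = 13; u(3) = 7; u(4) = 1; u(5) = 17; u(6) = 11; u(7) = 5; u(8) = 21; u(9) = 15; u(10) = 9; u(11) = 3; u(12) = 19.
Since u(12) = u(1) = 19, the sequence is eventually periodic: after a pre-period of length 1 it cycles with period 11.
For k ≥ 1, u(k) depends only on (k - 1) mod 11. (95 - 1) mod 11 = 6, so u(95) = u(7) = 5.

5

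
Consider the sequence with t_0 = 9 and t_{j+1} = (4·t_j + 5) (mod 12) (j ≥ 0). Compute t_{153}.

9

Listing terms: t_0 = 9, t_1 = 5, t_2 = 1, t_3 = 9.
Since t_3 = t_0 = 9, the sequence is periodic with period 3.
(153 - 0) mod 3 = 0, so t_{153} = t_0 = 9.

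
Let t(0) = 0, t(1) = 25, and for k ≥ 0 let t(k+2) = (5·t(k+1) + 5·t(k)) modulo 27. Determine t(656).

Computing terms: t(0) = 0,  t(1) = 25,  t(2) = 17,  t(3) = 21,  t(4) = 1,  t(5) = 2,  t(6) = 15,  t(7) = 4,  t(8) = 14,  t(9) = 9,  t(10) = 7,  t(11) = 26,  t(12) = 3,  t(13) = 10,  t(14) = 11,  t(15) = 24,  t(16) = 13,  t(17) = 23,  t(18) = 18,  t(19) = 16,  t(20) = 8,  t(21) = 12,  t(22) = 19,  t(23) = 20,  t(24) = 6,  t(25) = 22,  t(26) = 5,  t(27) = 0,  t(28) = 25.
The sequence repeats with period 27.
(656 - 0) mod 27 = 8, so t(656) = t(8) = 14.

14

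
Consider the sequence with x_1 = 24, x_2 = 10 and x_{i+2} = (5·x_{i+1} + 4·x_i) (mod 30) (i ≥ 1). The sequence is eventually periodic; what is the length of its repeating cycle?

x_1 = 24, x_2 = 10, x_3 = 26, x_4 = 20, x_5 = 24, x_6 = 20, x_7 = 16, x_8 = 10, x_9 = 24, x_{10} = 10.
The sequence repeats with period 8.

8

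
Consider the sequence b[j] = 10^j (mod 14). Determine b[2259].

6

b[0] = 1; b[1] = 10; b[2] = 2; b[3] = 6; b[4] = 4; b[5] = 12; b[6] = 8; b[7] = 10.
Since b[7] = b[1] = 10, the sequence is eventually periodic: after a pre-period of length 1 it cycles with period 6.
For j ≥ 1, b[j] depends only on (j - 1) mod 6. (2259 - 1) mod 6 = 2, so b[2259] = b[3] = 6.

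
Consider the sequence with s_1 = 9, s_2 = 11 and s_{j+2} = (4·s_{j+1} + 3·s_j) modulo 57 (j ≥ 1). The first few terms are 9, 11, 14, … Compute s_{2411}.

Computing terms: s_1 = 9, s_2 = 11, s_3 = 14, s_4 = 32, s_5 = 56, s_6 = 35, s_7 = 23, s_8 = 26, s_9 = 2, s_{10} = 29, s_{11} = 8, s_{12} = 5, s_{13} = 44, s_{14} = 20, s_{15} = 41, s_{16} = 53, s_{17} = 50, s_{18} = 17, s_{19} = 47, s_{20} = 11, s_{21} = 14.
Since (s_{20}, s_{21}) = (s_2, s_3) = (11, 14) (two consecutive terms determine the rest), the sequence is eventually periodic: after a pre-period of length 1 it cycles with period 18.
For j ≥ 2, s_j depends only on (j - 2) mod 18. (2411 - 2) mod 18 = 15, so s_{2411} = s_{17} = 50.

50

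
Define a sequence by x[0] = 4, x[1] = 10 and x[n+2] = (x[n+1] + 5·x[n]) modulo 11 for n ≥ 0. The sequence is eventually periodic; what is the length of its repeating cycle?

We have x[0] = 4,  x[1] = 10,  x[2] = 8,  x[3] = 3,  x[4] = 10,  x[5] = 3,  x[6] = 9,  x[7] = 2,  x[8] = 3,  x[9] = 2,  x[10] = 6,  x[11] = 5,  x[12] = 2,  x[13] = 5,  x[14] = 4,  x[15] = 7,  x[16] = 5,  x[17] = 7,  x[18] = 10,  x[19] = 1,  x[20] = 7,  x[21] = 1,  x[22] = 3,  x[23] = 8,  x[24] = 1,  x[25] = 8,  x[26] = 2,  x[27] = 9,  x[28] = 8,  x[29] = 9,  x[30] = 5,  x[31] = 6,  x[32] = 9,  x[33] = 6,  x[34] = 7,  x[35] = 4,  x[36] = 6,  x[37] = 4,  x[38] = 1,  x[39] = 10,  x[40] = 4,  x[41] = 10.
Since (x[40], x[41]) = (x[0], x[1]) = (4, 10) (two consecutive terms determine the rest), the sequence is periodic with period 40.

40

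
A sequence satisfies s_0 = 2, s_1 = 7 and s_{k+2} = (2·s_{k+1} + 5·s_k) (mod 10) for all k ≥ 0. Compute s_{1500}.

6

Listing terms: s_0 = 2; s_1 = 7; s_2 = 4; s_3 = 3; s_4 = 6; s_5 = 7; s_6 = 4.
Since (s_5, s_6) = (s_1, s_2) = (7, 4) (two consecutive terms determine the rest), the sequence is eventually periodic: after a pre-period of length 1 it cycles with period 4.
For k ≥ 1, s_k depends only on (k - 1) mod 4. (1500 - 1) mod 4 = 3, so s_{1500} = s_4 = 6.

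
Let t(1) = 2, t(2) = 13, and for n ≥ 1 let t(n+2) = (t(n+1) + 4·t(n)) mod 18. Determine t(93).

We have t(1) = 2, t(2) = 13, t(3) = 3, t(4) = 1, t(5) = 13, t(6) = 17, t(7) = 15, t(8) = 11, t(9) = 17, t(10) = 7, t(11) = 3, t(12) = 13, t(13) = 7, t(14) = 5, t(15) = 15, t(16) = 17, t(17) = 5, t(18) = 1, t(19) = 3, t(20) = 7, t(21) = 1, t(22) = 11, t(23) = 15, t(24) = 5, t(25) = 11, t(26) = 13, t(27) = 3.
Since (t(26), t(27)) = (t(2), t(3)) = (13, 3) (two consecutive terms determine the rest), the sequence is eventually periodic: after a pre-period of length 1 it cycles with period 24.
For n ≥ 2, t(n) depends only on (n - 2) mod 24. (93 - 2) mod 24 = 19, so t(93) = t(21) = 1.

1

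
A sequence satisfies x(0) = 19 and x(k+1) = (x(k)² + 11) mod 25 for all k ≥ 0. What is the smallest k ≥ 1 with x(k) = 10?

x(0) = 19; x(1) = 22; x(2) = 20; x(3) = 11; x(4) = 7; x(5) = 10; x(6) = 11.
Since x(6) = x(3) = 11, the sequence is eventually periodic: after a pre-period of length 3 it cycles with period 3.
The value 10 first appears (with k ≥ 1) at x(5).

5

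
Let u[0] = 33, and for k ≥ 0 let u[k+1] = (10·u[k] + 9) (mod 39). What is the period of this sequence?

6

u[0] = 33,  u[1] = 27,  u[2] = 6,  u[3] = 30,  u[4] = 36,  u[5] = 18,  u[6] = 33.
The sequence repeats with period 6.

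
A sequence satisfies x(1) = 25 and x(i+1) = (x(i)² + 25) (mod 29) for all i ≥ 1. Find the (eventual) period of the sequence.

6

We have x(1) = 25,  x(2) = 12,  x(3) = 24,  x(4) = 21,  x(5) = 2,  x(6) = 0,  x(7) = 25.
The sequence repeats with period 6.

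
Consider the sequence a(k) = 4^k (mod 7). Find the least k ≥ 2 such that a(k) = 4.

4

Listing terms: a(1) = 4; a(2) = 2; a(3) = 1; a(4) = 4.
Since a(4) = a(1) = 4, the sequence is periodic with period 3.
The value 4 next appears (with k ≥ 2) at a(4).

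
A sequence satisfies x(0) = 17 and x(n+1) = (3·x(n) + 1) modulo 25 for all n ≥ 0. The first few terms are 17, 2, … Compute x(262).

Listing terms: x(0) = 17,  x(1) = 2,  x(2) = 7,  x(3) = 22,  x(4) = 17.
The sequence repeats with period 4.
So x(262) = x(0 + ((262-0) mod 4)) = x(2) = 7.

7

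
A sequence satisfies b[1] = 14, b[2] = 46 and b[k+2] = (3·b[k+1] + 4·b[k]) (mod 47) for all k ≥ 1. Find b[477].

36

We have b[1] = 14,  b[2] = 46,  b[3] = 6,  b[4] = 14,  b[5] = 19,  b[6] = 19,  b[7] = 39,  b[8] = 5,  b[9] = 30,  b[10] = 16,  b[11] = 27,  b[12] = 4,  b[13] = 26,  b[14] = 0,  b[15] = 10,  b[16] = 30,  b[17] = 36,  b[18] = 40,  b[19] = 29,  b[20] = 12,  b[21] = 11,  b[22] = 34,  b[23] = 5,  b[24] = 10,  b[25] = 3,  b[26] = 2,  b[27] = 18,  b[28] = 15,  b[29] = 23,  b[30] = 35,  b[31] = 9,  b[32] = 26,  b[33] = 20,  b[34] = 23,  b[35] = 8,  b[36] = 22,  b[37] = 4,  b[38] = 6,  b[39] = 34,  b[40] = 32,  b[41] = 44,  b[42] = 25,  b[43] = 16,  b[44] = 7,  b[45] = 38,  b[46] = 1,  b[47] = 14,  b[48] = 46.
Since (b[47], b[48]) = (b[1], b[2]) = (14, 46) (two consecutive terms determine the rest), the sequence is periodic with period 46.
So b[477] = b[1 + ((477-1) mod 46)] = b[17] = 36.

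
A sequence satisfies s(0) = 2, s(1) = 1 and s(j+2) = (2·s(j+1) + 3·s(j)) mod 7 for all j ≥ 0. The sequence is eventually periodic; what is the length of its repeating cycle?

6

s(0) = 2; s(1) = 1; s(2) = 1; s(3) = 5; s(4) = 6; s(5) = 6; s(6) = 2; s(7) = 1.
The sequence repeats with period 6.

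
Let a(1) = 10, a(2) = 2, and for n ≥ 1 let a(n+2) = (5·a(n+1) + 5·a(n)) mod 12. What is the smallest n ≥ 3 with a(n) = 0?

We have a(1) = 10, a(2) = 2, a(3) = 0, a(4) = 10, a(5) = 2.
The sequence repeats with period 3.
The value 0 first appears (with n ≥ 3) at a(3).

3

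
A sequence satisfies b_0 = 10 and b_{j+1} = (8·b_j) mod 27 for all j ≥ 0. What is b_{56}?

Computing terms: b_0 = 10, b_1 = 26, b_2 = 19, b_3 = 17, b_4 = 1, b_5 = 8, b_6 = 10.
The sequence repeats with period 6.
So b_{56} = b_{0 + ((56-0) mod 6)} = b_2 = 19.

19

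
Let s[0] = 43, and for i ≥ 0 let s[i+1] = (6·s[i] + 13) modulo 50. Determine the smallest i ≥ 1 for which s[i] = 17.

s[0] = 43,  s[1] = 21,  s[2] = 39,  s[3] = 47,  s[4] = 45,  s[5] = 33,  s[6] = 11,  s[7] = 29,  s[8] = 37,  s[9] = 35,  s[10] = 23,  s[11] = 1,  s[12] = 19,  s[13] = 27,  s[14] = 25,  s[15] = 13,  s[16] = 41,  s[17] = 9,  s[18] = 17,  s[19] = 15,  s[20] = 3,  s[21] = 31,  s[22] = 49,  s[23] = 7,  s[24] = 5,  s[25] = 43.
The sequence repeats with period 25.
The value 17 first appears (with i ≥ 1) at s[18].

18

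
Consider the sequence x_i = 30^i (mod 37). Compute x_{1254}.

10

Listing terms: x_1 = 30, x_2 = 12, x_3 = 27, x_4 = 33, x_5 = 28, x_6 = 26, x_7 = 3, x_8 = 16, x_9 = 36, x_{10} = 7, x_{11} = 25, x_{12} = 10, x_{13} = 4, x_{14} = 9, x_{15} = 11, x_{16} = 34, x_{17} = 21, x_{18} = 1, x_{19} = 30.
The sequence repeats with period 18.
So x_{1254} = x_{1 + ((1254-1) mod 18)} = x_{12} = 10.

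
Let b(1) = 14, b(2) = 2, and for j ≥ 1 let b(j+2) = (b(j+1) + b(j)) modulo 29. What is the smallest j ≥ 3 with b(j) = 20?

Listing terms: b(1) = 14, b(2) = 2, b(3) = 16, b(4) = 18, b(5) = 5, b(6) = 23, b(7) = 28, b(8) = 22, b(9) = 21, b(10) = 14, b(11) = 6, b(12) = 20, b(13) = 26, b(14) = 17, b(15) = 14, b(16) = 2.
The sequence repeats with period 14.
The value 20 first appears (with j ≥ 3) at b(12).

12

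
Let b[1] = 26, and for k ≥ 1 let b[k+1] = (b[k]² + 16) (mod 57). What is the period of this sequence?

Listing terms: b[1] = 26, b[2] = 8, b[3] = 23, b[4] = 32, b[5] = 14, b[6] = 41, b[7] = 44, b[8] = 14.
Since b[8] = b[5] = 14, the sequence is eventually periodic: after a pre-period of length 4 it cycles with period 3.

3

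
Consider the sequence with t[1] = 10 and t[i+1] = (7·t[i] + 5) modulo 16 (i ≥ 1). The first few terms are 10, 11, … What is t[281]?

10

Computing terms: t[1] = 10, t[2] = 11, t[3] = 2, t[4] = 3, t[5] = 10.
The sequence repeats with period 4.
(281 - 1) mod 4 = 0, so t[281] = t[1] = 10.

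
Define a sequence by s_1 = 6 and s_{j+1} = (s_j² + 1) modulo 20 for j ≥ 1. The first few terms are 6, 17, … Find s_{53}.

2

s_1 = 6; s_2 = 17; s_3 = 10; s_4 = 1; s_5 = 2; s_6 = 5; s_7 = 6.
Since s_7 = s_1 = 6, the sequence is periodic with period 6.
(53 - 1) mod 6 = 4, so s_{53} = s_5 = 2.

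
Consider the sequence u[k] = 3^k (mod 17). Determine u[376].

Computing terms: u[0] = 1,  u[1] = 3,  u[2] = 9,  u[3] = 10,  u[4] = 13,  u[5] = 5,  u[6] = 15,  u[7] = 11,  u[8] = 16,  u[9] = 14,  u[10] = 8,  u[11] = 7,  u[12] = 4,  u[13] = 12,  u[14] = 2,  u[15] = 6,  u[16] = 1.
The sequence repeats with period 16.
So u[376] = u[0 + ((376-0) mod 16)] = u[8] = 16.

16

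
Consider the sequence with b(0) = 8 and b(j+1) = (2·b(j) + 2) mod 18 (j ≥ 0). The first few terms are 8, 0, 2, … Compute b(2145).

We have b(0) = 8; b(1) = 0; b(2) = 2; b(3) = 6; b(4) = 14; b(5) = 12; b(6) = 8.
Since b(6) = b(0) = 8, the sequence is periodic with period 6.
(2145 - 0) mod 6 = 3, so b(2145) = b(3) = 6.

6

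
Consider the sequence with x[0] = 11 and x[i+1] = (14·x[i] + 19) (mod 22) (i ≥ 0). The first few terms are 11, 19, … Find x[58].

Computing terms: x[0] = 11; x[1] = 19; x[2] = 21; x[3] = 5; x[4] = 1; x[5] = 11.
The sequence repeats with period 5.
So x[58] = x[0 + ((58-0) mod 5)] = x[3] = 5.

5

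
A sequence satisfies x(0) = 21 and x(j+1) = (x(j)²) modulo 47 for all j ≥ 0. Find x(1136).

Listing terms: x(0) = 21, x(1) = 18, x(2) = 42, x(3) = 25, x(4) = 14, x(5) = 8, x(6) = 17, x(7) = 7, x(8) = 2, x(9) = 4, x(10) = 16, x(11) = 21.
The sequence repeats with period 11.
So x(1136) = x(0 + ((1136-0) mod 11)) = x(3) = 25.

25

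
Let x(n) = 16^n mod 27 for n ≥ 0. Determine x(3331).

16

We have x(0) = 1; x(1) = 16; x(2) = 13; x(3) = 19; x(4) = 7; x(5) = 4; x(6) = 10; x(7) = 25; x(8) = 22; x(9) = 1.
The sequence repeats with period 9.
(3331 - 0) mod 9 = 1, so x(3331) = x(1) = 16.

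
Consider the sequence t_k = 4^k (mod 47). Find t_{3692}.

2

Listing terms: t_1 = 4, t_2 = 16, t_3 = 17, t_4 = 21, t_5 = 37, t_6 = 7, t_7 = 28, t_8 = 18, t_9 = 25, t_{10} = 6, t_{11} = 24, t_{12} = 2, t_{13} = 8, t_{14} = 32, t_{15} = 34, t_{16} = 42, t_{17} = 27, t_{18} = 14, t_{19} = 9, t_{20} = 36, t_{21} = 3, t_{22} = 12, t_{23} = 1, t_{24} = 4.
Since t_{24} = t_1 = 4, the sequence is periodic with period 23.
(3692 - 1) mod 23 = 11, so t_{3692} = t_{12} = 2.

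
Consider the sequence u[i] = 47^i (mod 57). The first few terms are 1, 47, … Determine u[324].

Listing terms: u[0] = 1,  u[1] = 47,  u[2] = 43,  u[3] = 26,  u[4] = 25,  u[5] = 35,  u[6] = 49,  u[7] = 23,  u[8] = 55,  u[9] = 20,  u[10] = 28,  u[11] = 5,  u[12] = 7,  u[13] = 44,  u[14] = 16,  u[15] = 11,  u[16] = 4,  u[17] = 17,  u[18] = 1.
The sequence repeats with period 18.
So u[324] = u[0 + ((324-0) mod 18)] = u[0] = 1.

1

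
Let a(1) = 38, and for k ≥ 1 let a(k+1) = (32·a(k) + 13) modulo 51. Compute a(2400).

Computing terms: a(1) = 38; a(2) = 5; a(3) = 20; a(4) = 41; a(5) = 50; a(6) = 32; a(7) = 17; a(8) = 47; a(9) = 38.
The sequence repeats with period 8.
So a(2400) = a(1 + ((2400-1) mod 8)) = a(8) = 47.

47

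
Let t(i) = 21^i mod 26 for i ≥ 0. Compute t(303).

t(0) = 1; t(1) = 21; t(2) = 25; t(3) = 5; t(4) = 1.
Since t(4) = t(0) = 1, the sequence is periodic with period 4.
(303 - 0) mod 4 = 3, so t(303) = t(3) = 5.

5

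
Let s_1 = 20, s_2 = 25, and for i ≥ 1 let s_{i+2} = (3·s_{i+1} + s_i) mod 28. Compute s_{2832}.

21

We have s_1 = 20; s_2 = 25; s_3 = 11; s_4 = 2; s_5 = 17; s_6 = 25; s_7 = 8; s_8 = 21; s_9 = 15; s_{10} = 10; s_{11} = 17; s_{12} = 5; s_{13} = 4; s_{14} = 17; s_{15} = 27; s_{16} = 14; s_{17} = 13; s_{18} = 25; s_{19} = 4; s_{20} = 9; s_{21} = 3; s_{22} = 18; s_{23} = 1; s_{24} = 21; s_{25} = 8; s_{26} = 17; s_{27} = 3; s_{28} = 26; s_{29} = 25; s_{30} = 17; s_{31} = 20; s_{32} = 21; s_{33} = 27; s_{34} = 18; s_{35} = 25; s_{36} = 9; s_{37} = 24; s_{38} = 25; s_{39} = 15; s_{40} = 14; s_{41} = 1; s_{42} = 17; s_{43} = 24; s_{44} = 5; s_{45} = 11; s_{46} = 10; s_{47} = 13; s_{48} = 21; s_{49} = 20; s_{50} = 25.
The sequence repeats with period 48.
So s_{2832} = s_{1 + ((2832-1) mod 48)} = s_{48} = 21.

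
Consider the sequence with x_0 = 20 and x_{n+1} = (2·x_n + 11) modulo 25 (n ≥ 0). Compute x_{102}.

x_0 = 20, x_1 = 1, x_2 = 13, x_3 = 12, x_4 = 10, x_5 = 6, x_6 = 23, x_7 = 7, x_8 = 0, x_9 = 11, x_{10} = 8, x_{11} = 2, x_{12} = 15, x_{13} = 16, x_{14} = 18, x_{15} = 22, x_{16} = 5, x_{17} = 21, x_{18} = 3, x_{19} = 17, x_{20} = 20.
Since x_{20} = x_0 = 20, the sequence is periodic with period 20.
So x_{102} = x_{0 + ((102-0) mod 20)} = x_2 = 13.

13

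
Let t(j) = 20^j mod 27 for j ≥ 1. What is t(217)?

20

Computing terms: t(1) = 20; t(2) = 22; t(3) = 8; t(4) = 25; t(5) = 14; t(6) = 10; t(7) = 11; t(8) = 4; t(9) = 26; t(10) = 7; t(11) = 5; t(12) = 19; t(13) = 2; t(14) = 13; t(15) = 17; t(16) = 16; t(17) = 23; t(18) = 1; t(19) = 20.
The sequence repeats with period 18.
So t(217) = t(1 + ((217-1) mod 18)) = t(1) = 20.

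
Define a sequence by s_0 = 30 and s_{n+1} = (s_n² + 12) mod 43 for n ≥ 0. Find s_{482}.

Computing terms: s_0 = 30; s_1 = 9; s_2 = 7; s_3 = 18; s_4 = 35; s_5 = 33; s_6 = 26; s_7 = 0; s_8 = 12; s_9 = 27; s_{10} = 10; s_{11} = 26.
Since s_{11} = s_6 = 26, the sequence is eventually periodic: after a pre-period of length 6 it cycles with period 5.
For n ≥ 6, s_n depends only on (n - 6) mod 5. (482 - 6) mod 5 = 1, so s_{482} = s_7 = 0.

0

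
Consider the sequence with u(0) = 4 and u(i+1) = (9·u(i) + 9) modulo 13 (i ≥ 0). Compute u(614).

11

Computing terms: u(0) = 4, u(1) = 6, u(2) = 11, u(3) = 4.
The sequence repeats with period 3.
So u(614) = u(0 + ((614-0) mod 3)) = u(2) = 11.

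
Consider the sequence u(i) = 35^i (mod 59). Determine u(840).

27

Listing terms: u(0) = 1; u(1) = 35; u(2) = 45; u(3) = 41; u(4) = 19; u(5) = 16; u(6) = 29; u(7) = 12; u(8) = 7; u(9) = 9; u(10) = 20; u(11) = 51; u(12) = 15; u(13) = 53; u(14) = 26; u(15) = 25; u(16) = 49; u(17) = 4; u(18) = 22; u(19) = 3; u(20) = 46; u(21) = 17; u(22) = 5; u(23) = 57; u(24) = 48; u(25) = 28; u(26) = 36; u(27) = 21; u(28) = 27; u(29) = 1.
The sequence repeats with period 29.
(840 - 0) mod 29 = 28, so u(840) = u(28) = 27.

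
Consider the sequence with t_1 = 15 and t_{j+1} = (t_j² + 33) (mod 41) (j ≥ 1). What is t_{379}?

Computing terms: t_1 = 15; t_2 = 12; t_3 = 13; t_4 = 38; t_5 = 1; t_6 = 34; t_7 = 0; t_8 = 33; t_9 = 15.
The sequence repeats with period 8.
So t_{379} = t_{1 + ((379-1) mod 8)} = t_3 = 13.

13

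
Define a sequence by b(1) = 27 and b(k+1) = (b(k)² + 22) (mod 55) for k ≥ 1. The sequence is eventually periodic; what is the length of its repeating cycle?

4

Computing terms: b(1) = 27; b(2) = 36; b(3) = 53; b(4) = 26; b(5) = 38; b(6) = 36.
Since b(6) = b(2) = 36, the sequence is eventually periodic: after a pre-period of length 1 it cycles with period 4.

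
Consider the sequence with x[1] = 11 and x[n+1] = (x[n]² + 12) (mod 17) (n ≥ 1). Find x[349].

11

Listing terms: x[1] = 11; x[2] = 14; x[3] = 4; x[4] = 11.
The sequence repeats with period 3.
So x[349] = x[1 + ((349-1) mod 3)] = x[1] = 11.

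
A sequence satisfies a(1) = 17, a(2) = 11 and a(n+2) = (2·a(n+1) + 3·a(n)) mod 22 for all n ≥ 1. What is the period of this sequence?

10

We have a(1) = 17; a(2) = 11; a(3) = 7; a(4) = 3; a(5) = 5; a(6) = 19; a(7) = 9; a(8) = 9; a(9) = 1; a(10) = 7; a(11) = 17; a(12) = 11.
Since (a(11), a(12)) = (a(1), a(2)) = (17, 11) (two consecutive terms determine the rest), the sequence is periodic with period 10.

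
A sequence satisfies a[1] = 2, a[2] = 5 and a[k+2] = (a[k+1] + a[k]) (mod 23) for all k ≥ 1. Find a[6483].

7

We have a[1] = 2,  a[2] = 5,  a[3] = 7,  a[4] = 12,  a[5] = 19,  a[6] = 8,  a[7] = 4,  a[8] = 12,  a[9] = 16,  a[10] = 5,  a[11] = 21,  a[12] = 3,  a[13] = 1,  a[14] = 4,  a[15] = 5,  a[16] = 9,  a[17] = 14,  a[18] = 0,  a[19] = 14,  a[20] = 14,  a[21] = 5,  a[22] = 19,  a[23] = 1,  a[24] = 20,  a[25] = 21,  a[26] = 18,  a[27] = 16,  a[28] = 11,  a[29] = 4,  a[30] = 15,  a[31] = 19,  a[32] = 11,  a[33] = 7,  a[34] = 18,  a[35] = 2,  a[36] = 20,  a[37] = 22,  a[38] = 19,  a[39] = 18,  a[40] = 14,  a[41] = 9,  a[42] = 0,  a[43] = 9,  a[44] = 9,  a[45] = 18,  a[46] = 4,  a[47] = 22,  a[48] = 3,  a[49] = 2,  a[50] = 5.
The sequence repeats with period 48.
(6483 - 1) mod 48 = 2, so a[6483] = a[3] = 7.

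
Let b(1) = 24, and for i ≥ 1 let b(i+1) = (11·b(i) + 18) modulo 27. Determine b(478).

Listing terms: b(1) = 24; b(2) = 12; b(3) = 15; b(4) = 21; b(5) = 6; b(6) = 3; b(7) = 24.
Since b(7) = b(1) = 24, the sequence is periodic with period 6.
So b(478) = b(1 + ((478-1) mod 6)) = b(4) = 21.

21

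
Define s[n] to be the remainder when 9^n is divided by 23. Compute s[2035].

1

Computing terms: s[1] = 9; s[2] = 12; s[3] = 16; s[4] = 6; s[5] = 8; s[6] = 3; s[7] = 4; s[8] = 13; s[9] = 2; s[10] = 18; s[11] = 1; s[12] = 9.
Since s[12] = s[1] = 9, the sequence is periodic with period 11.
(2035 - 1) mod 11 = 10, so s[2035] = s[11] = 1.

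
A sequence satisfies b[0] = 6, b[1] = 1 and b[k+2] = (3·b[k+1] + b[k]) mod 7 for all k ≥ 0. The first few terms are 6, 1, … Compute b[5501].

1

We have b[0] = 6; b[1] = 1; b[2] = 2; b[3] = 0; b[4] = 2; b[5] = 6; b[6] = 6; b[7] = 3; b[8] = 1; b[9] = 6; b[10] = 5; b[11] = 0; b[12] = 5; b[13] = 1; b[14] = 1; b[15] = 4; b[16] = 6; b[17] = 1.
The sequence repeats with period 16.
So b[5501] = b[0 + ((5501-0) mod 16)] = b[13] = 1.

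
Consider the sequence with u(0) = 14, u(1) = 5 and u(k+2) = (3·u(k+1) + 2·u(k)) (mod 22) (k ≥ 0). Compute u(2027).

1

u(0) = 14, u(1) = 5, u(2) = 21, u(3) = 7, u(4) = 19, u(5) = 5, u(6) = 9, u(7) = 15, u(8) = 19, u(9) = 21, u(10) = 13, u(11) = 15, u(12) = 5, u(13) = 1, u(14) = 13, u(15) = 19, u(16) = 17, u(17) = 1, u(18) = 15, u(19) = 3, u(20) = 17, u(21) = 13, u(22) = 7, u(23) = 3, u(24) = 1, u(25) = 9, u(26) = 7, u(27) = 17, u(28) = 21, u(29) = 9, u(30) = 3, u(31) = 5, u(32) = 21.
Since (u(31), u(32)) = (u(1), u(2)) = (5, 21) (two consecutive terms determine the rest), the sequence is eventually periodic: after a pre-period of length 1 it cycles with period 30.
For k ≥ 1, u(k) depends only on (k - 1) mod 30. (2027 - 1) mod 30 = 16, so u(2027) = u(17) = 1.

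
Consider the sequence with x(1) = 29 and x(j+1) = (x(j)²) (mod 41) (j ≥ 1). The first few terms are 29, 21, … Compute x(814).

Computing terms: x(1) = 29; x(2) = 21; x(3) = 31; x(4) = 18; x(5) = 37; x(6) = 16; x(7) = 10; x(8) = 18.
Since x(8) = x(4) = 18, the sequence is eventually periodic: after a pre-period of length 3 it cycles with period 4.
For j ≥ 4, x(j) depends only on (j - 4) mod 4. (814 - 4) mod 4 = 2, so x(814) = x(6) = 16.

16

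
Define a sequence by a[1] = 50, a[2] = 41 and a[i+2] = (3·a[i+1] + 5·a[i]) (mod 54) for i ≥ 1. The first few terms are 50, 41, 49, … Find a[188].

Listing terms: a[1] = 50,  a[2] = 41,  a[3] = 49,  a[4] = 28,  a[5] = 5,  a[6] = 47,  a[7] = 4,  a[8] = 31,  a[9] = 5,  a[10] = 8,  a[11] = 49,  a[12] = 25,  a[13] = 50,  a[14] = 5,  a[15] = 49,  a[16] = 10,  a[17] = 5,  a[18] = 11,  a[19] = 4,  a[20] = 13,  a[21] = 5,  a[22] = 26,  a[23] = 49,  a[24] = 7,  a[25] = 50,  a[26] = 23,  a[27] = 49,  a[28] = 46,  a[29] = 5,  a[30] = 29,  a[31] = 4,  a[32] = 49,  a[33] = 5,  a[34] = 44,  a[35] = 49,  a[36] = 43,  a[37] = 50,  a[38] = 41.
The sequence repeats with period 36.
(188 - 1) mod 36 = 7, so a[188] = a[8] = 31.

31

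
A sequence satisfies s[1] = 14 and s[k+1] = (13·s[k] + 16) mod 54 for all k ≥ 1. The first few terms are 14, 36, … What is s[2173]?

Listing terms: s[1] = 14, s[2] = 36, s[3] = 52, s[4] = 44, s[5] = 48, s[6] = 46, s[7] = 20, s[8] = 6, s[9] = 40, s[10] = 50, s[11] = 18, s[12] = 34, s[13] = 26, s[14] = 30, s[15] = 28, s[16] = 2, s[17] = 42, s[18] = 22, s[19] = 32, s[20] = 0, s[21] = 16, s[22] = 8, s[23] = 12, s[24] = 10, s[25] = 38, s[26] = 24, s[27] = 4, s[28] = 14.
The sequence repeats with period 27.
(2173 - 1) mod 27 = 12, so s[2173] = s[13] = 26.

26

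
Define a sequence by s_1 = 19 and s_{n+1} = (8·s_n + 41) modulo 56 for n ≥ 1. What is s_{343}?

41

Listing terms: s_1 = 19; s_2 = 25; s_3 = 17; s_4 = 9; s_5 = 1; s_6 = 49; s_7 = 41; s_8 = 33; s_9 = 25.
Since s_9 = s_2 = 25, the sequence is eventually periodic: after a pre-period of length 1 it cycles with period 7.
For n ≥ 2, s_n depends only on (n - 2) mod 7. (343 - 2) mod 7 = 5, so s_{343} = s_7 = 41.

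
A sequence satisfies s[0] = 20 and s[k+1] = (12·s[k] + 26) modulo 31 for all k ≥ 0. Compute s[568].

Listing terms: s[0] = 20, s[1] = 18, s[2] = 25, s[3] = 16, s[4] = 1, s[5] = 7, s[6] = 17, s[7] = 13, s[8] = 27, s[9] = 9, s[10] = 10, s[11] = 22, s[12] = 11, s[13] = 3, s[14] = 0, s[15] = 26, s[16] = 28, s[17] = 21, s[18] = 30, s[19] = 14, s[20] = 8, s[21] = 29, s[22] = 2, s[23] = 19, s[24] = 6, s[25] = 5, s[26] = 24, s[27] = 4, s[28] = 12, s[29] = 15, s[30] = 20.
Since s[30] = s[0] = 20, the sequence is periodic with period 30.
(568 - 0) mod 30 = 28, so s[568] = s[28] = 12.

12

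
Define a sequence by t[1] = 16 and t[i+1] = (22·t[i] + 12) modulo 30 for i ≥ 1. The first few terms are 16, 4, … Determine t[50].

We have t[1] = 16; t[2] = 4; t[3] = 10; t[4] = 22; t[5] = 16.
The sequence repeats with period 4.
(50 - 1) mod 4 = 1, so t[50] = t[2] = 4.

4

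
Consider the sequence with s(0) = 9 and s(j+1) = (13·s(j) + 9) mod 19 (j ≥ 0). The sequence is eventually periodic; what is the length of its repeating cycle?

18

s(0) = 9; s(1) = 12; s(2) = 13; s(3) = 7; s(4) = 5; s(5) = 17; s(6) = 2; s(7) = 16; s(8) = 8; s(9) = 18; s(10) = 15; s(11) = 14; s(12) = 1; s(13) = 3; s(14) = 10; s(15) = 6; s(16) = 11; s(17) = 0; s(18) = 9.
Since s(18) = s(0) = 9, the sequence is periodic with period 18.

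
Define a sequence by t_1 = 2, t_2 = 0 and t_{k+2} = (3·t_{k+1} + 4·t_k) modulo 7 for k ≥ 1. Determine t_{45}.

t_1 = 2; t_2 = 0; t_3 = 1; t_4 = 3; t_5 = 6; t_6 = 2; t_7 = 2; t_8 = 0.
The sequence repeats with period 6.
(45 - 1) mod 6 = 2, so t_{45} = t_3 = 1.

1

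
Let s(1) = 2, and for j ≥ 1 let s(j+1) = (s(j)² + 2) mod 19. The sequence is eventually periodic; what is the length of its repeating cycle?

3

s(1) = 2,  s(2) = 6,  s(3) = 0,  s(4) = 2.
The sequence repeats with period 3.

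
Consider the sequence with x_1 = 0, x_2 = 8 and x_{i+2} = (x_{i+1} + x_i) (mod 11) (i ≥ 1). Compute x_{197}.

Listing terms: x_1 = 0; x_2 = 8; x_3 = 8; x_4 = 5; x_5 = 2; x_6 = 7; x_7 = 9; x_8 = 5; x_9 = 3; x_{10} = 8; x_{11} = 0; x_{12} = 8.
Since (x_{11}, x_{12}) = (x_1, x_2) = (0, 8) (two consecutive terms determine the rest), the sequence is periodic with period 10.
So x_{197} = x_{1 + ((197-1) mod 10)} = x_7 = 9.

9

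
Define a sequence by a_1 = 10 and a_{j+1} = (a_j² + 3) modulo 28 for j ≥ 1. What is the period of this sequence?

a_1 = 10; a_2 = 19; a_3 = 0; a_4 = 3; a_5 = 12; a_6 = 7; a_7 = 24; a_8 = 19.
Since a_8 = a_2 = 19, the sequence is eventually periodic: after a pre-period of length 1 it cycles with period 6.

6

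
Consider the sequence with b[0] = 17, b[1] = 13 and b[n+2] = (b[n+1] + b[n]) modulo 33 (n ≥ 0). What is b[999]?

Computing terms: b[0] = 17,  b[1] = 13,  b[2] = 30,  b[3] = 10,  b[4] = 7,  b[5] = 17,  b[6] = 24,  b[7] = 8,  b[8] = 32,  b[9] = 7,  b[10] = 6,  b[11] = 13,  b[12] = 19,  b[13] = 32,  b[14] = 18,  b[15] = 17,  b[16] = 2,  b[17] = 19,  b[18] = 21,  b[19] = 7,  b[20] = 28,  b[21] = 2,  b[22] = 30,  b[23] = 32,  b[24] = 29,  b[25] = 28,  b[26] = 24,  b[27] = 19,  b[28] = 10,  b[29] = 29,  b[30] = 6,  b[31] = 2,  b[32] = 8,  b[33] = 10,  b[34] = 18,  b[35] = 28,  b[36] = 13,  b[37] = 8,  b[38] = 21,  b[39] = 29,  b[40] = 17,  b[41] = 13.
The sequence repeats with period 40.
(999 - 0) mod 40 = 39, so b[999] = b[39] = 29.

29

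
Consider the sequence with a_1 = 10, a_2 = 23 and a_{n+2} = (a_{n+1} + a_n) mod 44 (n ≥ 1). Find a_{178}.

16

a_1 = 10,  a_2 = 23,  a_3 = 33,  a_4 = 12,  a_5 = 1,  a_6 = 13,  a_7 = 14,  a_8 = 27,  a_9 = 41,  a_{10} = 24,  a_{11} = 21,  a_{12} = 1,  a_{13} = 22,  a_{14} = 23,  a_{15} = 1,  a_{16} = 24,  a_{17} = 25,  a_{18} = 5,  a_{19} = 30,  a_{20} = 35,  a_{21} = 21,  a_{22} = 12,  a_{23} = 33,  a_{24} = 1,  a_{25} = 34,  a_{26} = 35,  a_{27} = 25,  a_{28} = 16,  a_{29} = 41,  a_{30} = 13,  a_{31} = 10,  a_{32} = 23.
The sequence repeats with period 30.
So a_{178} = a_{1 + ((178-1) mod 30)} = a_{28} = 16.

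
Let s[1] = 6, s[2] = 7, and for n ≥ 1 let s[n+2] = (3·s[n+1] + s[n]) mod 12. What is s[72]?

s[1] = 6, s[2] = 7, s[3] = 3, s[4] = 4, s[5] = 3, s[6] = 1, s[7] = 6, s[8] = 7.
Since (s[7], s[8]) = (s[1], s[2]) = (6, 7) (two consecutive terms determine the rest), the sequence is periodic with period 6.
(72 - 1) mod 6 = 5, so s[72] = s[6] = 1.

1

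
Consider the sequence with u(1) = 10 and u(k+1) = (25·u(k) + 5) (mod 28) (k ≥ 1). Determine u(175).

Computing terms: u(1) = 10, u(2) = 3, u(3) = 24, u(4) = 17, u(5) = 10.
Since u(5) = u(1) = 10, the sequence is periodic with period 4.
So u(175) = u(1 + ((175-1) mod 4)) = u(3) = 24.

24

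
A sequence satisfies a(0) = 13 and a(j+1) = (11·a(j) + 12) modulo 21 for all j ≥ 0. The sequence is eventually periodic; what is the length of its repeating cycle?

a(0) = 13,  a(1) = 8,  a(2) = 16,  a(3) = 20,  a(4) = 1,  a(5) = 2,  a(6) = 13.
Since a(6) = a(0) = 13, the sequence is periodic with period 6.

6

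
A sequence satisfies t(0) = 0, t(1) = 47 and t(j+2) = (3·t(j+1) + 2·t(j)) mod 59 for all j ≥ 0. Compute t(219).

Computing terms: t(0) = 0, t(1) = 47, t(2) = 23, t(3) = 45, t(4) = 4, t(5) = 43, t(6) = 19, t(7) = 25, t(8) = 54, t(9) = 35, t(10) = 36, t(11) = 1, t(12) = 16, t(13) = 50, t(14) = 5, t(15) = 56, t(16) = 1, t(17) = 56, t(18) = 52, t(19) = 32, t(20) = 23, t(21) = 15, t(22) = 32, t(23) = 8, t(24) = 29, t(25) = 44, t(26) = 13, t(27) = 9, t(28) = 53, t(29) = 0, t(30) = 47.
The sequence repeats with period 29.
(219 - 0) mod 29 = 16, so t(219) = t(16) = 1.

1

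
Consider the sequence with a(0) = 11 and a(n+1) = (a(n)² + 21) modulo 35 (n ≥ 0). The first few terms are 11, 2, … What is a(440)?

25

We have a(0) = 11, a(1) = 2, a(2) = 25, a(3) = 16, a(4) = 32, a(5) = 30, a(6) = 11.
Since a(6) = a(0) = 11, the sequence is periodic with period 6.
(440 - 0) mod 6 = 2, so a(440) = a(2) = 25.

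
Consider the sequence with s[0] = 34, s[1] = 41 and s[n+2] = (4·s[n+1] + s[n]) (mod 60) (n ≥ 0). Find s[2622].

18

Computing terms: s[0] = 34, s[1] = 41, s[2] = 18, s[3] = 53, s[4] = 50, s[5] = 13, s[6] = 42, s[7] = 1, s[8] = 46, s[9] = 5, s[10] = 6, s[11] = 29, s[12] = 2, s[13] = 37, s[14] = 30, s[15] = 37, s[16] = 58, s[17] = 29, s[18] = 54, s[19] = 5, s[20] = 14, s[21] = 1, s[22] = 18, s[23] = 13, s[24] = 10, s[25] = 53, s[26] = 42, s[27] = 41, s[28] = 26, s[29] = 25, s[30] = 6, s[31] = 49, s[32] = 22, s[33] = 17, s[34] = 30, s[35] = 17, s[36] = 38, s[37] = 49, s[38] = 54, s[39] = 25, s[40] = 34, s[41] = 41.
The sequence repeats with period 40.
(2622 - 0) mod 40 = 22, so s[2622] = s[22] = 18.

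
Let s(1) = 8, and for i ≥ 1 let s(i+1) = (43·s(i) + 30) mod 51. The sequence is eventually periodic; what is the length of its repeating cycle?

Computing terms: s(1) = 8, s(2) = 17, s(3) = 47, s(4) = 11, s(5) = 44, s(6) = 35, s(7) = 5, s(8) = 41, s(9) = 8.
Since s(9) = s(1) = 8, the sequence is periodic with period 8.

8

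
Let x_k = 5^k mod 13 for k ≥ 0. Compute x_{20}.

1

We have x_0 = 1,  x_1 = 5,  x_2 = 12,  x_3 = 8,  x_4 = 1.
The sequence repeats with period 4.
So x_{20} = x_{0 + ((20-0) mod 4)} = x_0 = 1.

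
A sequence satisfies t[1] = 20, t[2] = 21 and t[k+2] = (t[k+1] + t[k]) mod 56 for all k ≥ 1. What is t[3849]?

Computing terms: t[1] = 20, t[2] = 21, t[3] = 41, t[4] = 6, t[5] = 47, t[6] = 53, t[7] = 44, t[8] = 41, t[9] = 29, t[10] = 14, t[11] = 43, t[12] = 1, t[13] = 44, t[14] = 45, t[15] = 33, t[16] = 22, t[17] = 55, t[18] = 21, t[19] = 20, t[20] = 41, t[21] = 5, t[22] = 46, t[23] = 51, t[24] = 41, t[25] = 36, t[26] = 21, t[27] = 1, t[28] = 22, t[29] = 23, t[30] = 45, t[31] = 12, t[32] = 1, t[33] = 13, t[34] = 14, t[35] = 27, t[36] = 41, t[37] = 12, t[38] = 53, t[39] = 9, t[40] = 6, t[41] = 15, t[42] = 21, t[43] = 36, t[44] = 1, t[45] = 37, t[46] = 38, t[47] = 19, t[48] = 1, t[49] = 20, t[50] = 21.
The sequence repeats with period 48.
(3849 - 1) mod 48 = 8, so t[3849] = t[9] = 29.

29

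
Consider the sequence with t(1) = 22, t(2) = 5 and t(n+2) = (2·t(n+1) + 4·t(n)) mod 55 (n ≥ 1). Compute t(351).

22

Computing terms: t(1) = 22; t(2) = 5; t(3) = 43; t(4) = 51; t(5) = 54; t(6) = 37; t(7) = 15; t(8) = 13; t(9) = 31; t(10) = 4; t(11) = 22; t(12) = 5.
Since (t(11), t(12)) = (t(1), t(2)) = (22, 5) (two consecutive terms determine the rest), the sequence is periodic with period 10.
(351 - 1) mod 10 = 0, so t(351) = t(1) = 22.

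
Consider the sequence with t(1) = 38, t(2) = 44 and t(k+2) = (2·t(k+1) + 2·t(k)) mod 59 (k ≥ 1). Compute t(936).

11

Computing terms: t(1) = 38,  t(2) = 44,  t(3) = 46,  t(4) = 3,  t(5) = 39,  t(6) = 25,  t(7) = 10,  t(8) = 11,  t(9) = 42,  t(10) = 47,  t(11) = 1,  t(12) = 37,  t(13) = 17,  t(14) = 49,  t(15) = 14,  t(16) = 8,  t(17) = 44,  t(18) = 45,  t(19) = 1,  t(20) = 33,  t(21) = 9,  t(22) = 25,  t(23) = 9,  t(24) = 9,  t(25) = 36,  t(26) = 31,  t(27) = 16,  t(28) = 35,  t(29) = 43,  t(30) = 38,  t(31) = 44.
The sequence repeats with period 29.
So t(936) = t(1 + ((936-1) mod 29)) = t(8) = 11.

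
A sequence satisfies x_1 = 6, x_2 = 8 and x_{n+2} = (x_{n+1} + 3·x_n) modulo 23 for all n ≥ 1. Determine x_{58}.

3

Computing terms: x_1 = 6,  x_2 = 8,  x_3 = 3,  x_4 = 4,  x_5 = 13,  x_6 = 2,  x_7 = 18,  x_8 = 1,  x_9 = 9,  x_{10} = 12,  x_{11} = 16,  x_{12} = 6,  x_{13} = 8.
The sequence repeats with period 11.
(58 - 1) mod 11 = 2, so x_{58} = x_3 = 3.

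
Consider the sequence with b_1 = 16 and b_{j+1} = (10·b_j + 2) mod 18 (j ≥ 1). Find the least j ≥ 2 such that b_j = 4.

Listing terms: b_1 = 16; b_2 = 0; b_3 = 2; b_4 = 4; b_5 = 6; b_6 = 8; b_7 = 10; b_8 = 12; b_9 = 14; b_{10} = 16.
Since b_{10} = b_1 = 16, the sequence is periodic with period 9.
The value 4 first appears (with j ≥ 2) at b_4.

4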